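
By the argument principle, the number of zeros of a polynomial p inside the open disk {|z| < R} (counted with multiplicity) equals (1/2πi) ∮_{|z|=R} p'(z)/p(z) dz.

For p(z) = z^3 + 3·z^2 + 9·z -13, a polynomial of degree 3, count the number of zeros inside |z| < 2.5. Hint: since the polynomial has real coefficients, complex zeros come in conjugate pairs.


The zeros of p are: 1, (-2 + 3i), (-2 - 3i).
Their magnitudes are: 1, 3.606, 3.606.
Zeros with |z| < R = 2.5: 1.
Count = 1.
By the argument principle, (1/2πi) ∮_{|z|=R} p'(z)/p(z) dz equals exactly this count.

Number of zeros inside |z| < 2.5: 1.


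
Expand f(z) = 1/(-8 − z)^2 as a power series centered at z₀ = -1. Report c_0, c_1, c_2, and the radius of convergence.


Let w = z − z₀, so z = z₀ + w.
Then -8 − z = -8 − (z₀ + w) = (-8 − z₀) − w = -7 − w.
f(z) = 1/(-7 − w)^2 = (1/(-7)^2) · (1 − w/(-7))^{−2}.
By the binomial series (1−u)^{−2} = Σ_{n≥0} C(n+1, 1) u^n for |u|<1, with u = w/(-7):
  c_n = C(n+1, 1) / (-7)^(n+2).
  c_0 = 1/(-7)^2 = 1/49.
  c_1 = 2/(-7)^3 = -2/343.
  c_2 = 3/(-7)^4 = 3/2401.
The series is valid for |w/d| < 1, i.e. |z − z₀| < |d|.
Radius of convergence: R = |-8 − z₀| = |-7| = 7 (distance from z₀ to the singularity z = -8).

c_0 = 1/49, c_1 = -2/343, c_2 = 3/2401; R = 7.


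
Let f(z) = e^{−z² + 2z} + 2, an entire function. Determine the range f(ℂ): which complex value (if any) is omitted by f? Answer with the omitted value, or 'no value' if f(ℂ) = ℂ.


Little Picard bounds the complement of f(ℂ) to at most one point.
The exponent g(z) = −z² + 2z is a nonconstant polynomial, hence surjective onto ℂ. So e^{g(z)} takes every value in {e^w : w ∈ ℂ} = ℂ ∖ {0}. Adding 2 shifts the range to ℂ ∖ {2}. f omits exactly 2.

Omitted value: 2.


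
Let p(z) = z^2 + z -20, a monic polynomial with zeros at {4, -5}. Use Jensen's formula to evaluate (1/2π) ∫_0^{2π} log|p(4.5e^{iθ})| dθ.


Zeros: -5, 4; r = 4.5.
Inside |z| < r: 4. Outside (|z| ≥ r): -5.
p(0) = -20, so log|p(0)| = log(20) = 2.9957.
Apply Jensen: I(r) = log|p(0)| + Σ_k log(r/|z_k|), summed over zeros inside |z| < r.
  log(r/|z_k|) for z_k = 4: log(4.5/4) = 0.1178
  Outside zeros (-5) contribute nothing to the Jensen sum.
Sum over inside zeros: 0.1178.
I(r) = log|p(0)| + (inside sum) = 2.9957 + 0.1178 = 3.1135.
Note: since some zeros are outside |z| ≤ r, the simplified n·log(r) form does NOT apply — only the inside zeros contribute.

I(r) ≈ 3.1135.


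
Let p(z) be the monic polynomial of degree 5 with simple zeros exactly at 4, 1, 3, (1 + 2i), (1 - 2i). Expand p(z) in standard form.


The polynomial is p(z) = ∏_{α ∈ S} (z − α), where S = {4, 1, 3, (1 + 2i), (1 - 2i)}.
Expanding the product yields: p(z) = z^5 -10·z^4 + 40·z^3 -90·z^2 + 119·z -60.
Note conjugate pairs combine to real quadratics: (z − (1+2i))(z − (1−2i)) = z² − 2z + 5.
The resulting polynomial has degree 5 and real coefficients as required.

p(z) = z^5 -10·z^4 + 40·z^3 -90·z^2 + 119·z -60.


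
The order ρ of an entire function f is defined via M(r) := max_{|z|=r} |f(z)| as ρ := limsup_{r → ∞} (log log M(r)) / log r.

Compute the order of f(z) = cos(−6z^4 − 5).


Write cos(w) = (e^{iw} ± e^{−iw})/(2 or 2i), so |cos(w)| ≤ e^{|w|}. With w = −6z^4 − 5, |w| ≤ 6r^4 + 5 on |z|=r, giving M(r) ≤ e^{6r^4 + 5} and ρ ≤ 4. For the lower bound, choose z on |z|=r with -6z^4 purely imaginary of modulus 6r^4; then |cos(−6z^4 − 5)| grows like e^{6r^4}/2, so ρ ≥ 4. Hence ρ = 4.
Therefore ρ = 4.

Order ρ = 4.


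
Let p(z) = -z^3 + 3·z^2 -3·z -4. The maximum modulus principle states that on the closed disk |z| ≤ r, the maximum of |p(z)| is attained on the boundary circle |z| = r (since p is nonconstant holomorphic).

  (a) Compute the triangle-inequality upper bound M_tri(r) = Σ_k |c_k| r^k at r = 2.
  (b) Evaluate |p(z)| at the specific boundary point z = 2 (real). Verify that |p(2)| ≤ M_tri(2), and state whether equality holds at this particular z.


Coefficients: c_0 = -4, c_1 = -3, c_2 = 3, c_3 = -1. Radius r = 2.
Part (a). Triangle bound: M_tri(r) = Σ_k |c_k| r^k
  = |-4|·2^0 + |-3|·2^1 + |3|·2^2 + |-1|·2^3
  = 4 + 6 + 12 + 8 = 30.
This bounds M(r) := max_{|z|=r} |p(z)| from above; equality holds iff all terms c_k z^k can be made to align in phase at a single z on |z|=r.
Part (b). At z = 2 (real, on the circle |z| = r):
  p(2) = (-4)·2^0 + (-3)·2^1 + (3)·2^2 + (-1)·2^3 = -6.
  |p(2)| = 6.
Check: |p(2)| = 6 ≤ 30 = M_tri(2). ✓ Equality does not hold at z = 2 (the coefficients have mixed signs, so the terms do not all align in phase there).

M_tri(2) = 30; |p(2)| = 6; equality at z=2: no.


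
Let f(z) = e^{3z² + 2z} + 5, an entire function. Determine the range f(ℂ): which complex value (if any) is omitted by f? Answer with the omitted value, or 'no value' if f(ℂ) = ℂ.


Little Picard bounds the complement of f(ℂ) to at most one point.
The exponent g(z) = 3z² + 2z is a nonconstant polynomial, hence surjective onto ℂ. So e^{g(z)} takes every value in {e^w : w ∈ ℂ} = ℂ ∖ {0}. Adding 5 shifts the range to ℂ ∖ {5}. f omits exactly 5.

Omitted value: 5.


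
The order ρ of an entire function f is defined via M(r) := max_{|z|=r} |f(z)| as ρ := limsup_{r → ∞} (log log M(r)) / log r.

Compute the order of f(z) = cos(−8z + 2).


cos(w) is a linear combination of e^{iw} and e^{−iw} (or e^w, e^{−w} in the hyperbolic case), so |cos(w)| ≤ e^{|w|}. With w = −8z + 2, |w| ≤ 8|z| + 2 = 8r + 2 on |z| = r, giving M(r) ≤ e^{8r + 2}, so ρ ≤ 1. On a suitable ray (z = it for sin/cos; z = t for sinh/cosh, t real → ∞), |cos(−8z + 2)| grows like e^{8|t|}/2, so ρ ≥ 1. Hence ρ = 1.
Therefore ρ = 1.

Order ρ = 1.


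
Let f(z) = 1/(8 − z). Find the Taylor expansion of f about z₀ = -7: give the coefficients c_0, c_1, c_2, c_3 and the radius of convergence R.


Let w = z − z₀, so z = z₀ + w.
Then 8 − z = 8 − (z₀ + w) = (8 − z₀) − w = 15 − w.
f(z) = 1/(15 − w) = (1/(15)) · 1/(1 − w/(15)) = Σ_{n≥0} w^n / (15)^(n+1).
So c_n = 1/(15)^(n+1):
  c_0 = 1/(15)^1 = 1/15.
  c_1 = 1/(15)^2 = 1/225.
  c_2 = 1/(15)^3 = 1/3375.
  c_3 = 1/(15)^4 = 1/50625.
The series is valid for |w/d| < 1, i.e. |z − z₀| < |d|.
Radius of convergence: R = |8 − z₀| = |15| = 15 (distance from z₀ to the singularity z = 8).

c_0 = 1/15, c_1 = 1/225, c_2 = 1/3375, c_3 = 1/50625; R = 15.


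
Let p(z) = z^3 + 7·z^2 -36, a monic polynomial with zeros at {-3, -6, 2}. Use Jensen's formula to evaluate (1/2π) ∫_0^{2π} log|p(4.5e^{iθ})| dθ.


Zeros: -6, -3, 2; r = 4.5.
Inside |z| < r: -3, 2. Outside (|z| ≥ r): -6.
p(0) = -36, so log|p(0)| = log(36) = 3.5835.
Apply Jensen: I(r) = log|p(0)| + Σ_k log(r/|z_k|), summed over zeros inside |z| < r.
  log(r/|z_k|) for z_k = -3: log(4.5/3) = 0.4055
  log(r/|z_k|) for z_k = 2: log(4.5/2) = 0.8109
  Outside zeros (-6) contribute nothing to the Jensen sum.
Sum over inside zeros: 1.2164.
I(r) = log|p(0)| + (inside sum) = 3.5835 + 1.2164 = 4.7999.
Note: since some zeros are outside |z| ≤ r, the simplified n·log(r) form does NOT apply — only the inside zeros contribute.

I(r) ≈ 4.7999.


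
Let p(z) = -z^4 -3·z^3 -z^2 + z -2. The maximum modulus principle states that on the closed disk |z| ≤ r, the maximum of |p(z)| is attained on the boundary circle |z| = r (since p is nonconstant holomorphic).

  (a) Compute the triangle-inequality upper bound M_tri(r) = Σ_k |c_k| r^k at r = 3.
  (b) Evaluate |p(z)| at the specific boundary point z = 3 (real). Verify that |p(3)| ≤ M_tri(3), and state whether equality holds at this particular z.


Coefficients: c_0 = -2, c_1 = 1, c_2 = -1, c_3 = -3, c_4 = -1. Radius r = 3.
Part (a). Triangle bound: M_tri(r) = Σ_k |c_k| r^k
  = |-2|·3^0 + |1|·3^1 + |-1|·3^2 + |-3|·3^3 + |-1|·3^4
  = 2 + 3 + 9 + 81 + 81 = 176.
This bounds M(r) := max_{|z|=r} |p(z)| from above; equality holds iff all terms c_k z^k can be made to align in phase at a single z on |z|=r.
Part (b). At z = 3 (real, on the circle |z| = r):
  p(3) = (-2)·3^0 + (1)·3^1 + (-1)·3^2 + (-3)·3^3 + (-1)·3^4 = -170.
  |p(3)| = 170.
Check: |p(3)| = 170 ≤ 176 = M_tri(3). ✓ Equality does not hold at z = 3 (the coefficients have mixed signs, so the terms do not all align in phase there).

M_tri(3) = 176; |p(3)| = 170; equality at z=3: no.


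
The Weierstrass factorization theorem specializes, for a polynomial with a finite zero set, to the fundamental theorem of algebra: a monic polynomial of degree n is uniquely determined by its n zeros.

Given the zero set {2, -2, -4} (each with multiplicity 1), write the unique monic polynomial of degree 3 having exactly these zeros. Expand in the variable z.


The polynomial is p(z) = ∏_{α ∈ S} (z − α), where S = {2, -2, -4}.
Expanding the product yields: p(z) = z^3 + 4·z^2 -4·z -16.
The resulting polynomial has degree 3 and real coefficients as required.

p(z) = z^3 + 4·z^2 -4·z -16.


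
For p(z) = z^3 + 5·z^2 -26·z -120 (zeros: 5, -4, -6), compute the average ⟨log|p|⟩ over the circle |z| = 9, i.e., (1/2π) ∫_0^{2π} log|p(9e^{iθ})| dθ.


Zeros: -6, -4, 5; r = 9.
Inside |z| < r: -6, -4, 5. Outside (|z| ≥ r): ∅.
p(0) = -120, so log|p(0)| = log(120) = 4.7875.
Apply Jensen: I(r) = log|p(0)| + Σ_k log(r/|z_k|), summed over zeros inside |z| < r.
  log(r/|z_k|) for z_k = 5: log(9/5) = 0.5878
  log(r/|z_k|) for z_k = -4: log(9/4) = 0.8109
  log(r/|z_k|) for z_k = -6: log(9/6) = 0.4055
Sum over inside zeros: 1.8042.
I(r) = log|p(0)| + (inside sum) = 4.7875 + 1.8042 = 6.5917.
Closed form (all zeros inside, monic): I(r) = n·log(r) = 3·log(9) = 6.5917. ✓

I(r) ≈ 6.5917.


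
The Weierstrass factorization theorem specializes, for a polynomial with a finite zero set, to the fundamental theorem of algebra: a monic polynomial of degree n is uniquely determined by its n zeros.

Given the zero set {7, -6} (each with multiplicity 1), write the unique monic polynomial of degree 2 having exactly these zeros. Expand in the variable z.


The polynomial is p(z) = ∏_{α ∈ S} (z − α), where S = {7, -6}.
Expanding the product yields: p(z) = z^2 -z -42.
The resulting polynomial has degree 2 and real coefficients as required.

p(z) = z^2 -z -42.


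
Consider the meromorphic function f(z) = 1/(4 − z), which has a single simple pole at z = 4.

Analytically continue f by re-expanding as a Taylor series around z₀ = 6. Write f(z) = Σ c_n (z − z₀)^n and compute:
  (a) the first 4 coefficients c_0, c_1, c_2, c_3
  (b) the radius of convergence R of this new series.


Let w = z − z₀, so z = z₀ + w.
Then 4 − z = 4 − (z₀ + w) = (4 − z₀) − w = -2 − w.
f(z) = 1/(-2 − w) = (1/(-2)) · 1/(1 − w/(-2)) = Σ_{n≥0} w^n / (-2)^(n+1).
So c_n = 1/(-2)^(n+1):
  c_0 = 1/(-2)^1 = -1/2.
  c_1 = 1/(-2)^2 = 1/4.
  c_2 = 1/(-2)^3 = -1/8.
  c_3 = 1/(-2)^4 = 1/16.
The series is valid for |w/d| < 1, i.e. |z − z₀| < |d|.
Radius of convergence: R = |4 − z₀| = |-2| = 2 (distance from z₀ to the singularity z = 4).

c_0 = -1/2, c_1 = 1/4, c_2 = -1/8, c_3 = 1/16; R = 2.


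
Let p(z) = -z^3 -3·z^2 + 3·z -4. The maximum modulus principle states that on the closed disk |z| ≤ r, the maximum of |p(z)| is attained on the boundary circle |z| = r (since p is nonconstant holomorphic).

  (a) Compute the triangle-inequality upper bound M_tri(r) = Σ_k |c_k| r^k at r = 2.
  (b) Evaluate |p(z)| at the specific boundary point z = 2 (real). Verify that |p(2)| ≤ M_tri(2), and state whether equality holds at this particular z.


Coefficients: c_0 = -4, c_1 = 3, c_2 = -3, c_3 = -1. Radius r = 2.
Part (a). Triangle bound: M_tri(r) = Σ_k |c_k| r^k
  = |-4|·2^0 + |3|·2^1 + |-3|·2^2 + |-1|·2^3
  = 4 + 6 + 12 + 8 = 30.
This bounds M(r) := max_{|z|=r} |p(z)| from above; equality holds iff all terms c_k z^k can be made to align in phase at a single z on |z|=r.
Part (b). At z = 2 (real, on the circle |z| = r):
  p(2) = (-4)·2^0 + (3)·2^1 + (-3)·2^2 + (-1)·2^3 = -18.
  |p(2)| = 18.
Check: |p(2)| = 18 ≤ 30 = M_tri(2). ✓ Equality does not hold at z = 2 (the coefficients have mixed signs, so the terms do not all align in phase there).

M_tri(2) = 30; |p(2)| = 18; equality at z=2: no.


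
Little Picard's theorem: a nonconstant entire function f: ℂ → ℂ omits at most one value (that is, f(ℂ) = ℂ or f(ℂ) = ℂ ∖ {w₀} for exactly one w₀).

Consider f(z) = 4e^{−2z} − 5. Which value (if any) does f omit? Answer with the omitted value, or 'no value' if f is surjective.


Little Picard bounds the complement of f(ℂ) to at most one point.
e^{−2z} is never zero on ℂ, so 4·e^{−2z} takes every value in ℂ ∖ {0}. Adding -5 shifts the range to ℂ ∖ {-5}. Thus f omits exactly the value -5.

Omitted value: -5.


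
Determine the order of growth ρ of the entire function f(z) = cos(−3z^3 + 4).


Write cos(w) = (e^{iw} ± e^{−iw})/(2 or 2i), so |cos(w)| ≤ e^{|w|}. With w = −3z^3 + 4, |w| ≤ 3r^3 + 4 on |z|=r, giving M(r) ≤ e^{3r^3 + 4} and ρ ≤ 3. For the lower bound, choose z on |z|=r with -3z^3 purely imaginary of modulus 3r^3; then |cos(−3z^3 + 4)| grows like e^{3r^3}/2, so ρ ≥ 3. Hence ρ = 3.
Therefore ρ = 3.

Order ρ = 3.


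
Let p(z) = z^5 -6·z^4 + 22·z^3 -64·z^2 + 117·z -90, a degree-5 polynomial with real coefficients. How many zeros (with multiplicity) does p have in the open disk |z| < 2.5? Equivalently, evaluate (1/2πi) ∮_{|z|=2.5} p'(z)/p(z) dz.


The zeros of p are: 2, (2 + 1i), (2 - 1i), (0 + 3i), (0 - 3i).
Their magnitudes are: 2, 2.236, 2.236, 3, 3.
Zeros with |z| < R = 2.5: 2, (2 + 1i), (2 - 1i).
Count = 3.
By the argument principle, (1/2πi) ∮_{|z|=R} p'(z)/p(z) dz equals exactly this count.

Number of zeros inside |z| < 2.5: 3.


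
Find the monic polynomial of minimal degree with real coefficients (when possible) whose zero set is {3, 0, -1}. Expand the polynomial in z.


The polynomial is p(z) = ∏_{α ∈ S} (z − α), where S = {3, 0, -1}.
Expanding the product yields: p(z) = z^3 -2·z^2 -3·z.
The resulting polynomial has degree 3 and real coefficients as required.

p(z) = z^3 -2·z^2 -3·z.


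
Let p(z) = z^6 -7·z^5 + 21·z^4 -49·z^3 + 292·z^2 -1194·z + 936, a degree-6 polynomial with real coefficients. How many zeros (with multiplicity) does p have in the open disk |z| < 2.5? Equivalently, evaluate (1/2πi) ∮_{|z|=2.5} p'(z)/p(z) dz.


The zeros of p are: (-2 + 3i), (-2 - 3i), 1, (3 + 3i), (3 - 3i), 4.
Their magnitudes are: 3.606, 3.606, 1, 4.243, 4.243, 4.
Zeros with |z| < R = 2.5: 1.
Count = 1.
By the argument principle, (1/2πi) ∮_{|z|=R} p'(z)/p(z) dz equals exactly this count.

Number of zeros inside |z| < 2.5: 1.


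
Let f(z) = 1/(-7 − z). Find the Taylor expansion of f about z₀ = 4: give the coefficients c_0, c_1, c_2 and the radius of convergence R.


Let w = z − z₀, so z = z₀ + w.
Then -7 − z = -7 − (z₀ + w) = (-7 − z₀) − w = -11 − w.
f(z) = 1/(-11 − w) = (1/(-11)) · 1/(1 − w/(-11)) = Σ_{n≥0} w^n / (-11)^(n+1).
So c_n = 1/(-11)^(n+1):
  c_0 = 1/(-11)^1 = -1/11.
  c_1 = 1/(-11)^2 = 1/121.
  c_2 = 1/(-11)^3 = -1/1331.
The series is valid for |w/d| < 1, i.e. |z − z₀| < |d|.
Radius of convergence: R = |-7 − z₀| = |-11| = 11 (distance from z₀ to the singularity z = -7).

c_0 = -1/11, c_1 = 1/121, c_2 = -1/1331; R = 11.


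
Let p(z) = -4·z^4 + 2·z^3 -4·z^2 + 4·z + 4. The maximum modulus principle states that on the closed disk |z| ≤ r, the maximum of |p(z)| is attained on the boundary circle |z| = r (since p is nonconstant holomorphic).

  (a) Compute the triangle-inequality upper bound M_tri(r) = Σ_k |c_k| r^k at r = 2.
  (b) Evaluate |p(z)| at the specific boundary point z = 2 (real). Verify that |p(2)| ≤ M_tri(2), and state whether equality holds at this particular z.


Coefficients: c_0 = 4, c_1 = 4, c_2 = -4, c_3 = 2, c_4 = -4. Radius r = 2.
Part (a). Triangle bound: M_tri(r) = Σ_k |c_k| r^k
  = |4|·2^0 + |4|·2^1 + |-4|·2^2 + |2|·2^3 + |-4|·2^4
  = 4 + 8 + 16 + 16 + 64 = 108.
This bounds M(r) := max_{|z|=r} |p(z)| from above; equality holds iff all terms c_k z^k can be made to align in phase at a single z on |z|=r.
Part (b). At z = 2 (real, on the circle |z| = r):
  p(2) = (4)·2^0 + (4)·2^1 + (-4)·2^2 + (2)·2^3 + (-4)·2^4 = -52.
  |p(2)| = 52.
Check: |p(2)| = 52 ≤ 108 = M_tri(2). ✓ Equality does not hold at z = 2 (the coefficients have mixed signs, so the terms do not all align in phase there).

M_tri(2) = 108; |p(2)| = 52; equality at z=2: no.


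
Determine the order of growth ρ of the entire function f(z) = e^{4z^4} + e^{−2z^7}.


Each summand is entire of order 4 and 7 respectively (as in the single-exponential case). The order of a sum is at most the max of the orders, so ρ ≤ 7. For the lower bound: on |z|=r choose arg z so that -2z^7 is real positive; then |e^{-2z^7}| = e^{2r^7} while |e^{4z^4}| ≤ e^{4r^4} = o(e^{2r^7}). So |f| ≥ e^{2r^7}(1 − o(1)) and ρ ≥ 7. Hence ρ = max(4, 7) = 7.
Therefore ρ = 7.

Order ρ = 7.


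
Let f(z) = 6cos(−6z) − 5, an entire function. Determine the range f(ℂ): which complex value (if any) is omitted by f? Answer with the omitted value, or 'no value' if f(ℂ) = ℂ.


Little Picard bounds the complement of f(ℂ) to at most one point.
cos is entire and surjective onto ℂ: for every w ∈ ℂ, cos(ζ) = w has a solution ζ ∈ ℂ (e.g., via the complex inverse arccos). With ζ = −6z this gives z = ζ/(-6). Then 6·cos(−6z) takes every value in 6·ℂ = ℂ, and adding -5 is a bijection of ℂ. So f is surjective and omits no value. (Note: only on the real line is cos bounded by [−1, 1].)

Omitted value: no value.


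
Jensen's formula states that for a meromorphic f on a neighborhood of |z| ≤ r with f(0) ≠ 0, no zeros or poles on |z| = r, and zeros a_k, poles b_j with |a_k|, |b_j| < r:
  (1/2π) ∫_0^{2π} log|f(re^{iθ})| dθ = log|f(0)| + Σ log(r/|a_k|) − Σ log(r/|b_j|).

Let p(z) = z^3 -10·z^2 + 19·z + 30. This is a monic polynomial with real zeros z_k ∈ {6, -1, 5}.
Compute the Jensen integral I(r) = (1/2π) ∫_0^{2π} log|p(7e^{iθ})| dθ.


Zeros: -1, 5, 6; r = 7.
Inside |z| < r: -1, 5, 6. Outside (|z| ≥ r): ∅.
p(0) = 30, so log|p(0)| = log(30) = 3.4012.
Apply Jensen: I(r) = log|p(0)| + Σ_k log(r/|z_k|), summed over zeros inside |z| < r.
  log(r/|z_k|) for z_k = 6: log(7/6) = 0.1542
  log(r/|z_k|) for z_k = -1: log(7/1) = 1.9459
  log(r/|z_k|) for z_k = 5: log(7/5) = 0.3365
Sum over inside zeros: 2.4365.
I(r) = log|p(0)| + (inside sum) = 3.4012 + 2.4365 = 5.8377.
Closed form (all zeros inside, monic): I(r) = n·log(r) = 3·log(7) = 5.8377. ✓

I(r) ≈ 5.8377.


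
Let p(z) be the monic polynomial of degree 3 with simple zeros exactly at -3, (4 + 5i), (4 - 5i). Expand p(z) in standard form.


The polynomial is p(z) = ∏_{α ∈ S} (z − α), where S = {-3, (4 + 5i), (4 - 5i)}.
Expanding the product yields: p(z) = z^3 -5·z^2 + 17·z + 123.
Note conjugate pairs combine to real quadratics: (z − (4+5i))(z − (4−5i)) = z² − 8z + 41.
The resulting polynomial has degree 3 and real coefficients as required.

p(z) = z^3 -5·z^2 + 17·z + 123.


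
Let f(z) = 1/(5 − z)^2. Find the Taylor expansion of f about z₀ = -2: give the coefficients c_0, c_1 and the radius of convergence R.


Let w = z − z₀, so z = z₀ + w.
Then 5 − z = 5 − (z₀ + w) = (5 − z₀) − w = 7 − w.
f(z) = 1/(7 − w)^2 = (1/(7)^2) · (1 − w/(7))^{−2}.
By the binomial series (1−u)^{−2} = Σ_{n≥0} C(n+1, 1) u^n for |u|<1, with u = w/(7):
  c_n = C(n+1, 1) / (7)^(n+2).
  c_0 = 1/(7)^2 = 1/49.
  c_1 = 2/(7)^3 = 2/343.
The series is valid for |w/d| < 1, i.e. |z − z₀| < |d|.
Radius of convergence: R = |5 − z₀| = |7| = 7 (distance from z₀ to the singularity z = 5).

c_0 = 1/49, c_1 = 2/343; R = 7.


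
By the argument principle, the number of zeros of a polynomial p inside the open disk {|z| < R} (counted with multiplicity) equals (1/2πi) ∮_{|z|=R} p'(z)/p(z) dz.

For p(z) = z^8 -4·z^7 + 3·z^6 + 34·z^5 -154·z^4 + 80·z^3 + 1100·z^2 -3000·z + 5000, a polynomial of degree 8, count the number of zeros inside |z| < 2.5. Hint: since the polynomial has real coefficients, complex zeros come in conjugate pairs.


The zeros of p are: (-3 + 1i), (-3 - 1i), (1 + 2i), (1 - 2i), (3 + 1i), (3 - 1i), (1 + 3i), (1 - 3i).
Their magnitudes are: 3.162, 3.162, 2.236, 2.236, 3.162, 3.162, 3.162, 3.162.
Zeros with |z| < R = 2.5: (1 + 2i), (1 - 2i).
Count = 2.
By the argument principle, (1/2πi) ∮_{|z|=R} p'(z)/p(z) dz equals exactly this count.

Number of zeros inside |z| < 2.5: 2.


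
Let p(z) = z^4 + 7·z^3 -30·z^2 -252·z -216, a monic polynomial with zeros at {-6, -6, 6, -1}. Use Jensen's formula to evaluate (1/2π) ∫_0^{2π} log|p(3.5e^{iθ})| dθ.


Zeros: -6, -6, -1, 6; r = 3.5.
Inside |z| < r: -1. Outside (|z| ≥ r): -6, -6, 6.
p(0) = -216, so log|p(0)| = log(216) = 5.3753.
Apply Jensen: I(r) = log|p(0)| + Σ_k log(r/|z_k|), summed over zeros inside |z| < r.
  log(r/|z_k|) for z_k = -1: log(3.5/1) = 1.2528
  Outside zeros (-6, -6, 6) contribute nothing to the Jensen sum.
Sum over inside zeros: 1.2528.
I(r) = log|p(0)| + (inside sum) = 5.3753 + 1.2528 = 6.6280.
Note: since some zeros are outside |z| ≤ r, the simplified n·log(r) form does NOT apply — only the inside zeros contribute.

I(r) ≈ 6.6280.


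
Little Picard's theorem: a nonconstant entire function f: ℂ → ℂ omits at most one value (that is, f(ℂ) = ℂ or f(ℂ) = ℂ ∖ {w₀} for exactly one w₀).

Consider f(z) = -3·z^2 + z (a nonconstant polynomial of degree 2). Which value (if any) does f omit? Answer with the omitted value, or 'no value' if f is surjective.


Little Picard bounds the complement of f(ℂ) to at most one point.
For every w ∈ ℂ, the equation p(z) − w = 0 is a nonconstant polynomial in z and hence has at least one root by the fundamental theorem of algebra. So p is surjective onto ℂ, omitting no value.

Omitted value: no value.


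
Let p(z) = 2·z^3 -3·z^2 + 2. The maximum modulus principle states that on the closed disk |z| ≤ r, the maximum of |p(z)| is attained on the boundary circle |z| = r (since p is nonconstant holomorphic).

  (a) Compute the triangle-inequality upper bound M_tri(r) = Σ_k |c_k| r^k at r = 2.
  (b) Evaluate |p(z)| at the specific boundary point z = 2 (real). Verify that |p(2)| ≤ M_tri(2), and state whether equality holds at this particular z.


Coefficients: c_0 = 2, c_1 = 0, c_2 = -3, c_3 = 2. Radius r = 2.
Part (a). Triangle bound: M_tri(r) = Σ_k |c_k| r^k
  = |2|·2^0 + |0|·2^1 + |-3|·2^2 + |2|·2^3
  = 2 + 0 + 12 + 16 = 30.
This bounds M(r) := max_{|z|=r} |p(z)| from above; equality holds iff all terms c_k z^k can be made to align in phase at a single z on |z|=r.
Part (b). At z = 2 (real, on the circle |z| = r):
  p(2) = (2)·2^0 + (0)·2^1 + (-3)·2^2 + (2)·2^3 = 6.
  |p(2)| = 6.
Check: |p(2)| = 6 ≤ 30 = M_tri(2). ✓ Equality does not hold at z = 2 (the coefficients have mixed signs, so the terms do not all align in phase there).

M_tri(2) = 30; |p(2)| = 6; equality at z=2: no.


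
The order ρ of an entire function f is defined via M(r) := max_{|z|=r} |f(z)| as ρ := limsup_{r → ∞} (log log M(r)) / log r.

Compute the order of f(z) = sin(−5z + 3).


sin(w) is a linear combination of e^{iw} and e^{−iw} (or e^w, e^{−w} in the hyperbolic case), so |sin(w)| ≤ e^{|w|}. With w = −5z + 3, |w| ≤ 5|z| + 3 = 5r + 3 on |z| = r, giving M(r) ≤ e^{5r + 3}, so ρ ≤ 1. On a suitable ray (z = it for sin/cos; z = t for sinh/cosh, t real → ∞), |sin(−5z + 3)| grows like e^{5|t|}/2, so ρ ≥ 1. Hence ρ = 1.
Therefore ρ = 1.

Order ρ = 1.


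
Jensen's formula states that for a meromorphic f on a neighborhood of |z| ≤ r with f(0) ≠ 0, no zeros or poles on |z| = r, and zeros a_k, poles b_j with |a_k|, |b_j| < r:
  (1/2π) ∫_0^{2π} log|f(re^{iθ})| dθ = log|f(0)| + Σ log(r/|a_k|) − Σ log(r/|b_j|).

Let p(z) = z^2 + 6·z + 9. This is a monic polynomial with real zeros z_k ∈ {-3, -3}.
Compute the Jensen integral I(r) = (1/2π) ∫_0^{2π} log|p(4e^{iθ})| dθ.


Zeros: -3, -3; r = 4.
Inside |z| < r: -3, -3. Outside (|z| ≥ r): ∅.
p(0) = 9, so log|p(0)| = log(9) = 2.1972.
Apply Jensen: I(r) = log|p(0)| + Σ_k log(r/|z_k|), summed over zeros inside |z| < r.
  log(r/|z_k|) for z_k = -3: log(4/3) = 0.2877
  log(r/|z_k|) for z_k = -3: log(4/3) = 0.2877
Sum over inside zeros: 0.5754.
I(r) = log|p(0)| + (inside sum) = 2.1972 + 0.5754 = 2.7726.
Closed form (all zeros inside, monic): I(r) = n·log(r) = 2·log(4) = 2.7726. ✓

I(r) ≈ 2.7726.


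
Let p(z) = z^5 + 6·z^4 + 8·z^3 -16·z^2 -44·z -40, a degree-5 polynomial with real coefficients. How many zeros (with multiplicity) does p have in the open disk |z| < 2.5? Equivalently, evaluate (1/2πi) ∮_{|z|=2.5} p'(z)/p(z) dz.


The zeros of p are: (-3 + 1i), (-3 - 1i), 2, (-1 + 1i), (-1 - 1i).
Their magnitudes are: 3.162, 3.162, 2, 1.414, 1.414.
Zeros with |z| < R = 2.5: 2, (-1 + 1i), (-1 - 1i).
Count = 3.
By the argument principle, (1/2πi) ∮_{|z|=R} p'(z)/p(z) dz equals exactly this count.

Number of zeros inside |z| < 2.5: 3.


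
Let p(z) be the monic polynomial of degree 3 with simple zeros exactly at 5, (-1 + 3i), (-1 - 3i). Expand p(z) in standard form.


The polynomial is p(z) = ∏_{α ∈ S} (z − α), where S = {5, (-1 + 3i), (-1 - 3i)}.
Expanding the product yields: p(z) = z^3 -3·z^2 -50.
Note conjugate pairs combine to real quadratics: (z − (-1+3i))(z − (-1−3i)) = z² + 2z + 10.
The resulting polynomial has degree 3 and real coefficients as required.

p(z) = z^3 -3·z^2 -50.


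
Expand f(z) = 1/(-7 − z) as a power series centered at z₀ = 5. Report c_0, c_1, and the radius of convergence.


Let w = z − z₀, so z = z₀ + w.
Then -7 − z = -7 − (z₀ + w) = (-7 − z₀) − w = -12 − w.
f(z) = 1/(-12 − w) = (1/(-12)) · 1/(1 − w/(-12)) = Σ_{n≥0} w^n / (-12)^(n+1).
So c_n = 1/(-12)^(n+1):
  c_0 = 1/(-12)^1 = -1/12.
  c_1 = 1/(-12)^2 = 1/144.
The series is valid for |w/d| < 1, i.e. |z − z₀| < |d|.
Radius of convergence: R = |-7 − z₀| = |-12| = 12 (distance from z₀ to the singularity z = -7).

c_0 = -1/12, c_1 = 1/144; R = 12.


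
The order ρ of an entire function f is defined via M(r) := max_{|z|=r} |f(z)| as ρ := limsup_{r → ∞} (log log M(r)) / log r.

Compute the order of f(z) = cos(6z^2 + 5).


Write cos(w) = (e^{iw} ± e^{−iw})/(2 or 2i), so |cos(w)| ≤ e^{|w|}. With w = 6z^2 + 5, |w| ≤ 6r^2 + 5 on |z|=r, giving M(r) ≤ e^{6r^2 + 5} and ρ ≤ 2. For the lower bound, choose z on |z|=r with 6z^2 purely imaginary of modulus 6r^2; then |cos(6z^2 + 5)| grows like e^{6r^2}/2, so ρ ≥ 2. Hence ρ = 2.
Therefore ρ = 2.

Order ρ = 2.


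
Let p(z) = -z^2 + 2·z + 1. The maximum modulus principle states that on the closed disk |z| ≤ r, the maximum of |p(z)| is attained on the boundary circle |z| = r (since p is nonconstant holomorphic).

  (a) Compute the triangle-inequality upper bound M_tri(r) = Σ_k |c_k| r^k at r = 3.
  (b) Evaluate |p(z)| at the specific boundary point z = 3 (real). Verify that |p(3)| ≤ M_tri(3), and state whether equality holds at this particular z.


Coefficients: c_0 = 1, c_1 = 2, c_2 = -1. Radius r = 3.
Part (a). Triangle bound: M_tri(r) = Σ_k |c_k| r^k
  = |1|·3^0 + |2|·3^1 + |-1|·3^2
  = 1 + 6 + 9 = 16.
This bounds M(r) := max_{|z|=r} |p(z)| from above; equality holds iff all terms c_k z^k can be made to align in phase at a single z on |z|=r.
Part (b). At z = 3 (real, on the circle |z| = r):
  p(3) = (1)·3^0 + (2)·3^1 + (-1)·3^2 = -2.
  |p(3)| = 2.
Check: |p(3)| = 2 ≤ 16 = M_tri(3). ✓ Equality does not hold at z = 3 (the coefficients have mixed signs, so the terms do not all align in phase there).

M_tri(3) = 16; |p(3)| = 2; equality at z=3: no.


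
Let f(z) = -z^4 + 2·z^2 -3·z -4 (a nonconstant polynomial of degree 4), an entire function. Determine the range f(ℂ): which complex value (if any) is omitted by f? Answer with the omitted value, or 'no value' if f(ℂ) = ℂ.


Little Picard bounds the complement of f(ℂ) to at most one point.
For every w ∈ ℂ, the equation p(z) − w = 0 is a nonconstant polynomial in z and hence has at least one root by the fundamental theorem of algebra. So p is surjective onto ℂ, omitting no value.

Omitted value: no value.


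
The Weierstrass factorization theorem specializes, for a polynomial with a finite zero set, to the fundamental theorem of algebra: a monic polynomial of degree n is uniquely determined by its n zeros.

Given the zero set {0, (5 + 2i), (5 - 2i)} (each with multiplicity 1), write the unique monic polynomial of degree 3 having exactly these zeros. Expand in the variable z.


The polynomial is p(z) = ∏_{α ∈ S} (z − α), where S = {0, (5 + 2i), (5 - 2i)}.
Expanding the product yields: p(z) = z^3 -10·z^2 + 29·z.
Note conjugate pairs combine to real quadratics: (z − (5+2i))(z − (5−2i)) = z² − 10z + 29.
The resulting polynomial has degree 3 and real coefficients as required.

p(z) = z^3 -10·z^2 + 29·z.


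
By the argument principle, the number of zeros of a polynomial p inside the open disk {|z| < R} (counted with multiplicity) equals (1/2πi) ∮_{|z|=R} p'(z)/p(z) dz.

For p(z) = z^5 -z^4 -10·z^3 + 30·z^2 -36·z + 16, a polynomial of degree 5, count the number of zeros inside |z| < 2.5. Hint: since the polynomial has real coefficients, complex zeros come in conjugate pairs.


The zeros of p are: -4, 2, 1, (1 + 1i), (1 - 1i).
Their magnitudes are: 4, 2, 1, 1.414, 1.414.
Zeros with |z| < R = 2.5: 2, 1, (1 + 1i), (1 - 1i).
Count = 4.
By the argument principle, (1/2πi) ∮_{|z|=R} p'(z)/p(z) dz equals exactly this count.

Number of zeros inside |z| < 2.5: 4.


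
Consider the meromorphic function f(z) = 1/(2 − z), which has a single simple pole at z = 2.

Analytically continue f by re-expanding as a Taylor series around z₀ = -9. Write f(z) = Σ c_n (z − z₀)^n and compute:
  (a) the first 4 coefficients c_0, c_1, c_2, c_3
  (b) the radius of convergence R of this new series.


Let w = z − z₀, so z = z₀ + w.
Then 2 − z = 2 − (z₀ + w) = (2 − z₀) − w = 11 − w.
f(z) = 1/(11 − w) = (1/(11)) · 1/(1 − w/(11)) = Σ_{n≥0} w^n / (11)^(n+1).
So c_n = 1/(11)^(n+1):
  c_0 = 1/(11)^1 = 1/11.
  c_1 = 1/(11)^2 = 1/121.
  c_2 = 1/(11)^3 = 1/1331.
  c_3 = 1/(11)^4 = 1/14641.
The series is valid for |w/d| < 1, i.e. |z − z₀| < |d|.
Radius of convergence: R = |2 − z₀| = |11| = 11 (distance from z₀ to the singularity z = 2).

c_0 = 1/11, c_1 = 1/121, c_2 = 1/1331, c_3 = 1/14641; R = 11.


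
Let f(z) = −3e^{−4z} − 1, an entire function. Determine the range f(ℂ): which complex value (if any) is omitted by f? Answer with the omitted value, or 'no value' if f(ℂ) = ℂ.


Little Picard bounds the complement of f(ℂ) to at most one point.
e^{−4z} is never zero on ℂ, so -3·e^{−4z} takes every value in ℂ ∖ {0}. Adding -1 shifts the range to ℂ ∖ {-1}. Thus f omits exactly the value -1.

Omitted value: -1.


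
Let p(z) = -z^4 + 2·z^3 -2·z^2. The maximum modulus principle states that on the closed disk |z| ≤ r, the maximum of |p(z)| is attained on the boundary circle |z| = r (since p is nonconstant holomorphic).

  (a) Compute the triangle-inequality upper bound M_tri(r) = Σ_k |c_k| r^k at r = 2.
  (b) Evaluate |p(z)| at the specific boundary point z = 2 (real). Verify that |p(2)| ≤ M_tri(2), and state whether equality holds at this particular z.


Coefficients: c_0 = 0, c_1 = 0, c_2 = -2, c_3 = 2, c_4 = -1. Radius r = 2.
Part (a). Triangle bound: M_tri(r) = Σ_k |c_k| r^k
  = |0|·2^0 + |0|·2^1 + |-2|·2^2 + |2|·2^3 + |-1|·2^4
  = 0 + 0 + 8 + 16 + 16 = 40.
This bounds M(r) := max_{|z|=r} |p(z)| from above; equality holds iff all terms c_k z^k can be made to align in phase at a single z on |z|=r.
Part (b). At z = 2 (real, on the circle |z| = r):
  p(2) = (0)·2^0 + (0)·2^1 + (-2)·2^2 + (2)·2^3 + (-1)·2^4 = -8.
  |p(2)| = 8.
Check: |p(2)| = 8 ≤ 40 = M_tri(2). ✓ Equality does not hold at z = 2 (the coefficients have mixed signs, so the terms do not all align in phase there).

M_tri(2) = 40; |p(2)| = 8; equality at z=2: no.


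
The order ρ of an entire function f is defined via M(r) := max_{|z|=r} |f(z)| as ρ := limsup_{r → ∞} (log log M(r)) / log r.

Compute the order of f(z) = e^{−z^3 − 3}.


|e^{−z^3 − 3}| = e^{Re(-1·z^3) + -3} ≤ e^{1|z|^3 + -3} = e^{1r^3 + -3} on |z| = r, so ρ ≤ 3. Choosing z on |z|=r so that -1·z^3 is real positive (always possible by picking arg z appropriately) gives |f(z)| = e^{1r^3 + -3}, matching the bound. The additive constant -3 does not affect log log M(r) ~ 3·log r. Hence ρ = 3.
Therefore ρ = 3.

Order ρ = 3.


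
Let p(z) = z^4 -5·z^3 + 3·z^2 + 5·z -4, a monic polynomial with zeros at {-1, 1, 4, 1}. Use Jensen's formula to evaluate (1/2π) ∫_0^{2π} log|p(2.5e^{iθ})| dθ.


Zeros: -1, 1, 1, 4; r = 2.5.
Inside |z| < r: -1, 1, 1. Outside (|z| ≥ r): 4.
p(0) = -4, so log|p(0)| = log(4) = 1.3863.
Apply Jensen: I(r) = log|p(0)| + Σ_k log(r/|z_k|), summed over zeros inside |z| < r.
  log(r/|z_k|) for z_k = -1: log(2.5/1) = 0.9163
  log(r/|z_k|) for z_k = 1: log(2.5/1) = 0.9163
  log(r/|z_k|) for z_k = 1: log(2.5/1) = 0.9163
  Outside zeros (4) contribute nothing to the Jensen sum.
Sum over inside zeros: 2.7489.
I(r) = log|p(0)| + (inside sum) = 1.3863 + 2.7489 = 4.1352.
Note: since some zeros are outside |z| ≤ r, the simplified n·log(r) form does NOT apply — only the inside zeros contribute.

I(r) ≈ 4.1352.


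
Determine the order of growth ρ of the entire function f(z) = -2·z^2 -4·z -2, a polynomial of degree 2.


|f(z)| ≤ Σ|c_k|·r^k = O(r^2) as r → ∞. Polynomial growth is O(e^{r^ε}) for every ε > 0 (since r^2/e^{r^ε} → 0), so ρ ≤ ε for all ε > 0, i.e. ρ = 0. Every nonconstant polynomial has order 0.
Therefore ρ = 0.

Order ρ = 0.


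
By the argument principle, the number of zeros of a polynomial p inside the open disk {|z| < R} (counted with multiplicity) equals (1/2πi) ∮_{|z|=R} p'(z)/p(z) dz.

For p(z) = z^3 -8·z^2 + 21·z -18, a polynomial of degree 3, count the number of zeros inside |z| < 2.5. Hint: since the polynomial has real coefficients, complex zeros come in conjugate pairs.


The zeros of p are: 3, 3, 2.
Their magnitudes are: 3, 3, 2.
Zeros with |z| < R = 2.5: 2.
Count = 1.
By the argument principle, (1/2πi) ∮_{|z|=R} p'(z)/p(z) dz equals exactly this count.

Number of zeros inside |z| < 2.5: 1.


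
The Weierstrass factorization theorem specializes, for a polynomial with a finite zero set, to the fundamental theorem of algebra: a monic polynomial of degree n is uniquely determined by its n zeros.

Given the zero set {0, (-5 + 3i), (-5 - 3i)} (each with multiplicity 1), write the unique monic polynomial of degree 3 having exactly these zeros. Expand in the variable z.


The polynomial is p(z) = ∏_{α ∈ S} (z − α), where S = {0, (-5 + 3i), (-5 - 3i)}.
Expanding the product yields: p(z) = z^3 + 10·z^2 + 34·z.
Note conjugate pairs combine to real quadratics: (z − (-5+3i))(z − (-5−3i)) = z² + 10z + 34.
The resulting polynomial has degree 3 and real coefficients as required.

p(z) = z^3 + 10·z^2 + 34·z.


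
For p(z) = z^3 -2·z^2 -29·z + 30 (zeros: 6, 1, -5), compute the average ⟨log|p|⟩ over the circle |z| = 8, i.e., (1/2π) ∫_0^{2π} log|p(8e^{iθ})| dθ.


Zeros: -5, 1, 6; r = 8.
Inside |z| < r: -5, 1, 6. Outside (|z| ≥ r): ∅.
p(0) = 30, so log|p(0)| = log(30) = 3.4012.
Apply Jensen: I(r) = log|p(0)| + Σ_k log(r/|z_k|), summed over zeros inside |z| < r.
  log(r/|z_k|) for z_k = 6: log(8/6) = 0.2877
  log(r/|z_k|) for z_k = 1: log(8/1) = 2.0794
  log(r/|z_k|) for z_k = -5: log(8/5) = 0.4700
Sum over inside zeros: 2.8371.
I(r) = log|p(0)| + (inside sum) = 3.4012 + 2.8371 = 6.2383.
Closed form (all zeros inside, monic): I(r) = n·log(r) = 3·log(8) = 6.2383. ✓

I(r) ≈ 6.2383.


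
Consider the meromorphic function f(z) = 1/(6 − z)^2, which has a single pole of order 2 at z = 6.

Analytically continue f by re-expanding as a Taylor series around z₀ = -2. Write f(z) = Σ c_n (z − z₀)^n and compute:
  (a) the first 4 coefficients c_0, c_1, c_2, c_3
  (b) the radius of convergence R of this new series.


Let w = z − z₀, so z = z₀ + w.
Then 6 − z = 6 − (z₀ + w) = (6 − z₀) − w = 8 − w.
f(z) = 1/(8 − w)^2 = (1/(8)^2) · (1 − w/(8))^{−2}.
By the binomial series (1−u)^{−2} = Σ_{n≥0} C(n+1, 1) u^n for |u|<1, with u = w/(8):
  c_n = C(n+1, 1) / (8)^(n+2).
  c_0 = 1/(8)^2 = 1/64.
  c_1 = 2/(8)^3 = 1/256.
  c_2 = 3/(8)^4 = 3/4096.
  c_3 = 4/(8)^5 = 1/8192.
The series is valid for |w/d| < 1, i.e. |z − z₀| < |d|.
Radius of convergence: R = |6 − z₀| = |8| = 8 (distance from z₀ to the singularity z = 6).

c_0 = 1/64, c_1 = 1/256, c_2 = 3/4096, c_3 = 1/8192; R = 8.


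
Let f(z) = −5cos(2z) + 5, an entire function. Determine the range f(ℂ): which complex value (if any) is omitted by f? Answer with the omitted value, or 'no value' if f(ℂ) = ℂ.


Little Picard bounds the complement of f(ℂ) to at most one point.
cos is entire and surjective onto ℂ: for every w ∈ ℂ, cos(ζ) = w has a solution ζ ∈ ℂ (e.g., via the complex inverse arccos). With ζ = 2z this gives z = ζ/(2). Then -5·cos(2z) takes every value in -5·ℂ = ℂ, and adding 5 is a bijection of ℂ. So f is surjective and omits no value. (Note: only on the real line is cos bounded by [−1, 1].)

Omitted value: no value.


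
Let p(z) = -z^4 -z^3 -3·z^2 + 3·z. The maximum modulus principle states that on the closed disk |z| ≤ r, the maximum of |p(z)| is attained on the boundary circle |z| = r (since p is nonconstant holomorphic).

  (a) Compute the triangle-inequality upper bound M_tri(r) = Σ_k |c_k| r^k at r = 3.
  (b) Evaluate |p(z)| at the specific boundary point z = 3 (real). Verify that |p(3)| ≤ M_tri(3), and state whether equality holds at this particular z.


Coefficients: c_0 = 0, c_1 = 3, c_2 = -3, c_3 = -1, c_4 = -1. Radius r = 3.
Part (a). Triangle bound: M_tri(r) = Σ_k |c_k| r^k
  = |0|·3^0 + |3|·3^1 + |-3|·3^2 + |-1|·3^3 + |-1|·3^4
  = 0 + 9 + 27 + 27 + 81 = 144.
This bounds M(r) := max_{|z|=r} |p(z)| from above; equality holds iff all terms c_k z^k can be made to align in phase at a single z on |z|=r.
Part (b). At z = 3 (real, on the circle |z| = r):
  p(3) = (0)·3^0 + (3)·3^1 + (-3)·3^2 + (-1)·3^3 + (-1)·3^4 = -126.
  |p(3)| = 126.
Check: |p(3)| = 126 ≤ 144 = M_tri(3). ✓ Equality does not hold at z = 3 (the coefficients have mixed signs, so the terms do not all align in phase there).

M_tri(3) = 144; |p(3)| = 126; equality at z=3: no.


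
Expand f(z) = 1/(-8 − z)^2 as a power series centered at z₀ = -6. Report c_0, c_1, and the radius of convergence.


Let w = z − z₀, so z = z₀ + w.
Then -8 − z = -8 − (z₀ + w) = (-8 − z₀) − w = -2 − w.
f(z) = 1/(-2 − w)^2 = (1/(-2)^2) · (1 − w/(-2))^{−2}.
By the binomial series (1−u)^{−2} = Σ_{n≥0} C(n+1, 1) u^n for |u|<1, with u = w/(-2):
  c_n = C(n+1, 1) / (-2)^(n+2).
  c_0 = 1/(-2)^2 = 1/4.
  c_1 = 2/(-2)^3 = -1/4.
The series is valid for |w/d| < 1, i.e. |z − z₀| < |d|.
Radius of convergence: R = |-8 − z₀| = |-2| = 2 (distance from z₀ to the singularity z = -8).

c_0 = 1/4, c_1 = -1/4; R = 2.


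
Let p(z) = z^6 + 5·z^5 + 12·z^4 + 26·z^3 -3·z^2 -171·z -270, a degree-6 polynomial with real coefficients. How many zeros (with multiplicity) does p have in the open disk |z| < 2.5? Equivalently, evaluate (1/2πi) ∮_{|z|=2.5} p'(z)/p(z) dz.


The zeros of p are: -3, 2, (-2 + 1i), (-2 - 1i), (0 + 3i), (0 - 3i).
Their magnitudes are: 3, 2, 2.236, 2.236, 3, 3.
Zeros with |z| < R = 2.5: 2, (-2 + 1i), (-2 - 1i).
Count = 3.
By the argument principle, (1/2πi) ∮_{|z|=R} p'(z)/p(z) dz equals exactly this count.

Number of zeros inside |z| < 2.5: 3.


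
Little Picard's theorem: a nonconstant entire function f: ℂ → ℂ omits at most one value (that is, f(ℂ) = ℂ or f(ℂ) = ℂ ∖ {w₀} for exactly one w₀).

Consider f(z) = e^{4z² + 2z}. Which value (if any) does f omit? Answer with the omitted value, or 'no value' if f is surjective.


Little Picard bounds the complement of f(ℂ) to at most one point.
The exponent g(z) = 4z² + 2z is a nonconstant polynomial, hence surjective onto ℂ. So e^{g(z)} takes every value in {e^w : w ∈ ℂ} = ℂ ∖ {0}. Adding 0 shifts the range to ℂ ∖ {0}. f omits exactly 0.

Omitted value: 0.
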